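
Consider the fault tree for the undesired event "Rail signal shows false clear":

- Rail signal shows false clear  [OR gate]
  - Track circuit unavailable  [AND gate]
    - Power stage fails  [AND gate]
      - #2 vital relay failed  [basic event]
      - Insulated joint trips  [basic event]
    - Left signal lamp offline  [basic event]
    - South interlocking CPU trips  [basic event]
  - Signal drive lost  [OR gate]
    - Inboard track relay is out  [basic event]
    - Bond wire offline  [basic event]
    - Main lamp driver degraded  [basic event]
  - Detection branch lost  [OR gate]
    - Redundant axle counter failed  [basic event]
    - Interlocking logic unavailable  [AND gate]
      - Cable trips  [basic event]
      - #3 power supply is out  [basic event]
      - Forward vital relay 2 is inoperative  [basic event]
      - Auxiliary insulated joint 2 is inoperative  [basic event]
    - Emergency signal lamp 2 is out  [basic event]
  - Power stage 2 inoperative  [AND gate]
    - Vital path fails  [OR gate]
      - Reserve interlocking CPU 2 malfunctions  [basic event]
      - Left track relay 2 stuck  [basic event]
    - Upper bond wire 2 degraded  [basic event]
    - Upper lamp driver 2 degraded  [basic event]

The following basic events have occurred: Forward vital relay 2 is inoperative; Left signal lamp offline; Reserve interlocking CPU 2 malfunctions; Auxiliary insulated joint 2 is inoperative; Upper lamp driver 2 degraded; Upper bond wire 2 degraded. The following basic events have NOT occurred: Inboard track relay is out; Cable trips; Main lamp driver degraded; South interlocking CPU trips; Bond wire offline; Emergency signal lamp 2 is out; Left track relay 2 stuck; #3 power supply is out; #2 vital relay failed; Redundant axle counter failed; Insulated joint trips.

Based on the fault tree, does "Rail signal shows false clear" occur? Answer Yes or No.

Yes

Power stage fails [AND]: #2 vital relay failed=not, Insulated joint trips=not → not all inputs occur → does not occur.
Track circuit unavailable [AND]: Power stage fails=not, Left signal lamp offline=occurs, South interlocking CPU trips=not → not all inputs occur → does not occur.
Signal drive lost [OR]: Inboard track relay is out=not, Bond wire offline=not, Main lamp driver degraded=not → no input occurs → does not occur.
Interlocking logic unavailable [AND]: Cable trips=not, #3 power supply is out=not, Forward vital relay 2 is inoperative=occurs, Auxiliary insulated joint 2 is inoperative=occurs → not all inputs occur → does not occur.
Detection branch lost [OR]: Redundant axle counter failed=not, Interlocking logic unavailable=not, Emergency signal lamp 2 is out=not → no input occurs → does not occur.
Vital path fails [OR]: Reserve interlocking CPU 2 malfunctions=occurs, Left track relay 2 stuck=not → at least one input occurs → occurs.
Power stage 2 inoperative [AND]: Vital path fails=occurs, Upper bond wire 2 degraded=occurs, Upper lamp driver 2 degraded=occurs → all inputs occur → occurs.
Rail signal shows false clear [OR]: Track circuit unavailable=not, Signal drive lost=not, Detection branch lost=not, Power stage 2 inoperative=occurs → at least one input occurs → occurs.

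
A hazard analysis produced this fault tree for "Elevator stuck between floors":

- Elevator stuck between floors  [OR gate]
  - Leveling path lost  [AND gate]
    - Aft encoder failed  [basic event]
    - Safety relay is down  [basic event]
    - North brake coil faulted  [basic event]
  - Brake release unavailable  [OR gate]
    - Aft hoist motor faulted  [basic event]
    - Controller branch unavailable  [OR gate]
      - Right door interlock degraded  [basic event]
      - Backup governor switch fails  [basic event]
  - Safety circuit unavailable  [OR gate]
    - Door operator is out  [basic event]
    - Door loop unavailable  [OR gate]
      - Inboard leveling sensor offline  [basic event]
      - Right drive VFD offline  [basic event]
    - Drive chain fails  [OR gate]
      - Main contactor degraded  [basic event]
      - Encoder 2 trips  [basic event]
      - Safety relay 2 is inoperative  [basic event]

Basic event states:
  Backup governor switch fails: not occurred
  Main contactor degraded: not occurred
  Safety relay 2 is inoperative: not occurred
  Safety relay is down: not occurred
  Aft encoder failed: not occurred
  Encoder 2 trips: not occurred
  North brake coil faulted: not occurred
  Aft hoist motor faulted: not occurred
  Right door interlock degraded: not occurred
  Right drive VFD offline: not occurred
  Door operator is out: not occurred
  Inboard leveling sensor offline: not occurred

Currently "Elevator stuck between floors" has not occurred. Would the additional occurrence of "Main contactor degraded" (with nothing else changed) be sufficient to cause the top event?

Yes

Counterfactual: set "Main contactor degraded" to occurred.
Leveling path lost [AND]: Aft encoder failed=not, Safety relay is down=not, North brake coil faulted=not → not all inputs occur → does not occur.
Controller branch unavailable [OR]: Right door interlock degraded=not, Backup governor switch fails=not → no input occurs → does not occur.
Brake release unavailable [OR]: Aft hoist motor faulted=not, Controller branch unavailable=not → no input occurs → does not occur.
Door loop unavailable [OR]: Inboard leveling sensor offline=not, Right drive VFD offline=not → no input occurs → does not occur.
Drive chain fails [OR]: Main contactor degraded=occurs, Encoder 2 trips=not, Safety relay 2 is inoperative=not → at least one input occurs → occurs.
Safety circuit unavailable [OR]: Door operator is out=not, Door loop unavailable=not, Drive chain fails=occurs → at least one input occurs → occurs.
Elevator stuck between floors [OR]: Leveling path lost=not, Brake release unavailable=not, Safety circuit unavailable=occurs → at least one input occurs → occurs.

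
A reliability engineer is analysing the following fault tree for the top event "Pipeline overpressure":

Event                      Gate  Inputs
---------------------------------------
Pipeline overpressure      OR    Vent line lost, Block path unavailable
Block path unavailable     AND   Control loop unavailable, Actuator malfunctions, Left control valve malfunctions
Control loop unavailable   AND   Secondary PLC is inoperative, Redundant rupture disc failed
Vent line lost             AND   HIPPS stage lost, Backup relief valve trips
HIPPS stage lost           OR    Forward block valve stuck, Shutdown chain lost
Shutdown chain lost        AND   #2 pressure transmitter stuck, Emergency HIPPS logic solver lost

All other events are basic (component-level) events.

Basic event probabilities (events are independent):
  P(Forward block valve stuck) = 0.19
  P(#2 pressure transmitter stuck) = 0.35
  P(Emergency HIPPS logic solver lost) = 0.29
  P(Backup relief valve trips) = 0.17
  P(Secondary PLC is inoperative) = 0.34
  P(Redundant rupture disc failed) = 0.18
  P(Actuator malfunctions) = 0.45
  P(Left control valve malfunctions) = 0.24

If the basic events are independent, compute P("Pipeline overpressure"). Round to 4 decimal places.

P(Shutdown chain lost) [AND] = 0.35 × 0.29 = 0.101500
P(HIPPS stage lost) [OR] = 1 − (1−0.19) × (1−0.101500) = 0.272215
P(Vent line lost) [AND] = 0.272215 × 0.17 = 0.046277
P(Control loop unavailable) [AND] = 0.34 × 0.18 = 0.061200
P(Block path unavailable) [AND] = 0.061200 × 0.45 × 0.24 = 0.006610
P(Pipeline overpressure) [OR] = 1 − (1−0.046277) × (1−0.006610) = 0.052581
Rounded to 4 decimal places: P(Pipeline overpressure) ≈ 0.0526.

0.0526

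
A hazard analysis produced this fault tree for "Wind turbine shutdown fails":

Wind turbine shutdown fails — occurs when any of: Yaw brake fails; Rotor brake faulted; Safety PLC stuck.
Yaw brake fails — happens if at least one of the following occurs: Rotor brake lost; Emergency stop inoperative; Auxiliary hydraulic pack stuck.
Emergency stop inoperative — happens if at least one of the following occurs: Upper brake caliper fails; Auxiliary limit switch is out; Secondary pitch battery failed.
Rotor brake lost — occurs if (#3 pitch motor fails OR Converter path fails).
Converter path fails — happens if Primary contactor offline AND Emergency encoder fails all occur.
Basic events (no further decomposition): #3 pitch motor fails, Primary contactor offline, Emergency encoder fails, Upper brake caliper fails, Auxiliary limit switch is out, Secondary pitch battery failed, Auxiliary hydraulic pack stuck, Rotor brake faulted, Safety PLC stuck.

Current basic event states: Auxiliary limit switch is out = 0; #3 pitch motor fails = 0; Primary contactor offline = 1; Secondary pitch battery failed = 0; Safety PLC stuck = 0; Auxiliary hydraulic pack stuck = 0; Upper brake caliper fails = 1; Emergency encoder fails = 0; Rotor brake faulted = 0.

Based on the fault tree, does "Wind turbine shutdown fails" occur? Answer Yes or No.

Yes

Converter path fails [AND]: Primary contactor offline=occurs, Emergency encoder fails=not → not all inputs occur → does not occur.
Rotor brake lost [OR]: #3 pitch motor fails=not, Converter path fails=not → no input occurs → does not occur.
Emergency stop inoperative [OR]: Upper brake caliper fails=occurs, Auxiliary limit switch is out=not, Secondary pitch battery failed=not → at least one input occurs → occurs.
Yaw brake fails [OR]: Rotor brake lost=not, Emergency stop inoperative=occurs, Auxiliary hydraulic pack stuck=not → at least one input occurs → occurs.
Wind turbine shutdown fails [OR]: Yaw brake fails=occurs, Rotor brake faulted=not, Safety PLC stuck=not → at least one input occurs → occurs.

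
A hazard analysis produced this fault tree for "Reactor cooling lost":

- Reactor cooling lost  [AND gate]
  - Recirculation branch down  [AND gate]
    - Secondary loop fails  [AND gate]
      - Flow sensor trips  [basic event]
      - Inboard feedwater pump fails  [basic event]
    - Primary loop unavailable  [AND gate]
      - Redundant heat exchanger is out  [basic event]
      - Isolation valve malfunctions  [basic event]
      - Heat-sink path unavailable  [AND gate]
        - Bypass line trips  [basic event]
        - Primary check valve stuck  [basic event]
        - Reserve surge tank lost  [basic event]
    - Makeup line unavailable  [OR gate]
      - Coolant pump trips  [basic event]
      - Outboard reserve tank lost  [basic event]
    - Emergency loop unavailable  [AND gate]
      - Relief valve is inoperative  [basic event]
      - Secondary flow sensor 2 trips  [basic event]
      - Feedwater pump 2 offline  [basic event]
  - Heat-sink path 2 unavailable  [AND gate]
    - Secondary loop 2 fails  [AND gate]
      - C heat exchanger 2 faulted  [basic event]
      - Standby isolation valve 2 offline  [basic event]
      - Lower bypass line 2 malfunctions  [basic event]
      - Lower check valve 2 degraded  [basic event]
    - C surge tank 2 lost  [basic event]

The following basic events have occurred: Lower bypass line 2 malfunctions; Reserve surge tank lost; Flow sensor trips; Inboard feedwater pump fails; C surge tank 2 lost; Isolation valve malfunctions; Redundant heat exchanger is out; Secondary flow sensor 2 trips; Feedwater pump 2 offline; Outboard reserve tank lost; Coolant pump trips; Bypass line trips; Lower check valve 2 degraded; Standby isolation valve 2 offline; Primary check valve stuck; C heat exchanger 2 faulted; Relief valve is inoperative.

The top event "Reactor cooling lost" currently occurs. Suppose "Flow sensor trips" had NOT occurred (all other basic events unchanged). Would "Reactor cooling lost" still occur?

No

Counterfactual: set "Flow sensor trips" to not occurred.
Secondary loop fails [AND]: Flow sensor trips=not, Inboard feedwater pump fails=occurs → not all inputs occur → does not occur.
Heat-sink path unavailable [AND]: Bypass line trips=occurs, Primary check valve stuck=occurs, Reserve surge tank lost=occurs → all inputs occur → occurs.
Primary loop unavailable [AND]: Redundant heat exchanger is out=occurs, Isolation valve malfunctions=occurs, Heat-sink path unavailable=occurs → all inputs occur → occurs.
Makeup line unavailable [OR]: Coolant pump trips=occurs, Outboard reserve tank lost=occurs → at least one input occurs → occurs.
Emergency loop unavailable [AND]: Relief valve is inoperative=occurs, Secondary flow sensor 2 trips=occurs, Feedwater pump 2 offline=occurs → all inputs occur → occurs.
Recirculation branch down [AND]: Secondary loop fails=not, Primary loop unavailable=occurs, Makeup line unavailable=occurs, Emergency loop unavailable=occurs → not all inputs occur → does not occur.
Secondary loop 2 fails [AND]: C heat exchanger 2 faulted=occurs, Standby isolation valve 2 offline=occurs, Lower bypass line 2 malfunctions=occurs, Lower check valve 2 degraded=occurs → all inputs occur → occurs.
Heat-sink path 2 unavailable [AND]: Secondary loop 2 fails=occurs, C surge tank 2 lost=occurs → all inputs occur → occurs.
Reactor cooling lost [AND]: Recirculation branch down=not, Heat-sink path 2 unavailable=occurs → not all inputs occur → does not occur.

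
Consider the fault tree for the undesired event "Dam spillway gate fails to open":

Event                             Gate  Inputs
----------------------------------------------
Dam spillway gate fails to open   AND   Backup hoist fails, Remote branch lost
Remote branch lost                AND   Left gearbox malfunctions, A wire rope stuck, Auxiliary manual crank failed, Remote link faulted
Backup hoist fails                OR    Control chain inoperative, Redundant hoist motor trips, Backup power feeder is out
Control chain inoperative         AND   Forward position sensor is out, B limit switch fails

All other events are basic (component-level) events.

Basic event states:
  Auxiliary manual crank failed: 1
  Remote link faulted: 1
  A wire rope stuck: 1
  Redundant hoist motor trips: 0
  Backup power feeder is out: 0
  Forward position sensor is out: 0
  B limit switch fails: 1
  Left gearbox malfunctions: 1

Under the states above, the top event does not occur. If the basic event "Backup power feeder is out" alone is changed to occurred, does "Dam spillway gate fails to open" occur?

Counterfactual: set "Backup power feeder is out" to occurred.
Control chain inoperative [AND]: Forward position sensor is out=not, B limit switch fails=occurs → not all inputs occur → does not occur.
Backup hoist fails [OR]: Control chain inoperative=not, Redundant hoist motor trips=not, Backup power feeder is out=occurs → at least one input occurs → occurs.
Remote branch lost [AND]: Left gearbox malfunctions=occurs, A wire rope stuck=occurs, Auxiliary manual crank failed=occurs, Remote link faulted=occurs → all inputs occur → occurs.
Dam spillway gate fails to open [AND]: Backup hoist fails=occurs, Remote branch lost=occurs → all inputs occur → occurs.

Yes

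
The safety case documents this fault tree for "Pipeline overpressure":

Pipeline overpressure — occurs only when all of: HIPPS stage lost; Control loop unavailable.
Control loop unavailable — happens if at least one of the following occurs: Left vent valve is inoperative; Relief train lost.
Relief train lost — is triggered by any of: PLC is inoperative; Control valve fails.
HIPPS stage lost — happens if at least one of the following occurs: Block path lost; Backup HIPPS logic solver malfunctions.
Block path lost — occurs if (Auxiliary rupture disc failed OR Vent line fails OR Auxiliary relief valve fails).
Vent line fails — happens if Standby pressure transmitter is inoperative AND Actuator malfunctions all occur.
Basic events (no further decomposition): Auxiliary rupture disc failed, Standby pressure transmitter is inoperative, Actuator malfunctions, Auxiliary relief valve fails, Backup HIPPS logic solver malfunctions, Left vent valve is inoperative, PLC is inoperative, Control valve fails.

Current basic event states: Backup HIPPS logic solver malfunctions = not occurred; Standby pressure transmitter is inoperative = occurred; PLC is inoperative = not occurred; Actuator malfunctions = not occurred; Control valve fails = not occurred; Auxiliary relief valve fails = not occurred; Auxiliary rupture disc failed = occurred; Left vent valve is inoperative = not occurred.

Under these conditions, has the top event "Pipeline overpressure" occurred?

No

Vent line fails [AND]: Standby pressure transmitter is inoperative=occurs, Actuator malfunctions=not → not all inputs occur → does not occur.
Block path lost [OR]: Auxiliary rupture disc failed=occurs, Vent line fails=not, Auxiliary relief valve fails=not → at least one input occurs → occurs.
HIPPS stage lost [OR]: Block path lost=occurs, Backup HIPPS logic solver malfunctions=not → at least one input occurs → occurs.
Relief train lost [OR]: PLC is inoperative=not, Control valve fails=not → no input occurs → does not occur.
Control loop unavailable [OR]: Left vent valve is inoperative=not, Relief train lost=not → no input occurs → does not occur.
Pipeline overpressure [AND]: HIPPS stage lost=occurs, Control loop unavailable=not → not all inputs occur → does not occur.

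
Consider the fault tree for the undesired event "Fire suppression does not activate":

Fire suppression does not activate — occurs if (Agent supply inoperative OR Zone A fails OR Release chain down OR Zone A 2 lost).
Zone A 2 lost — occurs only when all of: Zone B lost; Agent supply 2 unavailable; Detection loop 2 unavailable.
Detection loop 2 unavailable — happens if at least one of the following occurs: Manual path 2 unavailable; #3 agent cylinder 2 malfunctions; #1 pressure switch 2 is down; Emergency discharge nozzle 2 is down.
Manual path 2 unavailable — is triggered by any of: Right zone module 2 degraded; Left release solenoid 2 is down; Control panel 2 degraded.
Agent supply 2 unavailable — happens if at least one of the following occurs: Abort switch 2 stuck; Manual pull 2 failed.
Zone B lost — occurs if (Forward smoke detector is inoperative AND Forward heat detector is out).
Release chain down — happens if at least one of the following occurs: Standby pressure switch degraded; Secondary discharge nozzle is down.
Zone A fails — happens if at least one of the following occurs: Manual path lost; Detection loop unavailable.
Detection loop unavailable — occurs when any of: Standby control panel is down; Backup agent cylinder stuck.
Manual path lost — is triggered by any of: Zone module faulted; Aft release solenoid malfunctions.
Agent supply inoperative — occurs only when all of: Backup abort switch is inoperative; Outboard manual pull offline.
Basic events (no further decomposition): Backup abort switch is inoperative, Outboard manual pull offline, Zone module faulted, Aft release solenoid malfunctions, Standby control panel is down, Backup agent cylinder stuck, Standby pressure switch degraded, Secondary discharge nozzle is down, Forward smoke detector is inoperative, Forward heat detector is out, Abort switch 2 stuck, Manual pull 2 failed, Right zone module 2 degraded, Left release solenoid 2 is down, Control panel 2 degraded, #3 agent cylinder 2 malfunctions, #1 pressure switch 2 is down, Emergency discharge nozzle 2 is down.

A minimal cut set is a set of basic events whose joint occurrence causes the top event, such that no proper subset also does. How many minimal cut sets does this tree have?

Agent supply inoperative [AND]: one cut set from each child combined → 1 × 1 = 1 cut set(s).
Manual path lost [OR]: union of children's cut sets → 2 cut set(s).
Detection loop unavailable [OR]: union of children's cut sets → 2 cut set(s).
Zone A fails [OR]: union of children's cut sets → 4 cut set(s).
Release chain down [OR]: union of children's cut sets → 2 cut set(s).
Zone B lost [AND]: one cut set from each child combined → 1 × 1 = 1 cut set(s).
Agent supply 2 unavailable [OR]: union of children's cut sets → 2 cut set(s).
Manual path 2 unavailable [OR]: union of children's cut sets → 3 cut set(s).
Detection loop 2 unavailable [OR]: union of children's cut sets → 6 cut set(s).
Zone A 2 lost [AND]: one cut set from each child combined → 1 × 2 × 6 = 12 cut set(s).
Fire suppression does not activate [OR]: union of children's cut sets → 19 cut set(s).

19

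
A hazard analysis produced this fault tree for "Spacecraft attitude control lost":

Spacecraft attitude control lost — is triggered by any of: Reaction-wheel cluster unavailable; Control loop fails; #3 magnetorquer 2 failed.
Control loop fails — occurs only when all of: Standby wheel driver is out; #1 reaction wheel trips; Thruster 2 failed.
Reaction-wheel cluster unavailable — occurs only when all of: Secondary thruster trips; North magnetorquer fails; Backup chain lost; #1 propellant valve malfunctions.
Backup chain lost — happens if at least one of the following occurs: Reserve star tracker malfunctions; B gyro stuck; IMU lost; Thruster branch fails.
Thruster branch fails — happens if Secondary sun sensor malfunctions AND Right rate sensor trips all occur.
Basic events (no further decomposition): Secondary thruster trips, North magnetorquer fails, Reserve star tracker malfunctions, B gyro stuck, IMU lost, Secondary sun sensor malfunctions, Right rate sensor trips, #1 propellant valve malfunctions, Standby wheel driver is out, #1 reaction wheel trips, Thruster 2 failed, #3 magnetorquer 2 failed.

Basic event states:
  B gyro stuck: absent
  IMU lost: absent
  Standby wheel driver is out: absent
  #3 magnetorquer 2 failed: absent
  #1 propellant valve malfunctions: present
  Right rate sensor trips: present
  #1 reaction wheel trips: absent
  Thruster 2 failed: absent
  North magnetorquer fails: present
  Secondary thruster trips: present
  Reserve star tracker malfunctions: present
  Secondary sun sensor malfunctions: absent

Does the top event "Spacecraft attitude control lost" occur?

Thruster branch fails [AND]: Secondary sun sensor malfunctions=not, Right rate sensor trips=occurs → not all inputs occur → does not occur.
Backup chain lost [OR]: Reserve star tracker malfunctions=occurs, B gyro stuck=not, IMU lost=not, Thruster branch fails=not → at least one input occurs → occurs.
Reaction-wheel cluster unavailable [AND]: Secondary thruster trips=occurs, North magnetorquer fails=occurs, Backup chain lost=occurs, #1 propellant valve malfunctions=occurs → all inputs occur → occurs.
Control loop fails [AND]: Standby wheel driver is out=not, #1 reaction wheel trips=not, Thruster 2 failed=not → not all inputs occur → does not occur.
Spacecraft attitude control lost [OR]: Reaction-wheel cluster unavailable=occurs, Control loop fails=not, #3 magnetorquer 2 failed=not → at least one input occurs → occurs.

Yes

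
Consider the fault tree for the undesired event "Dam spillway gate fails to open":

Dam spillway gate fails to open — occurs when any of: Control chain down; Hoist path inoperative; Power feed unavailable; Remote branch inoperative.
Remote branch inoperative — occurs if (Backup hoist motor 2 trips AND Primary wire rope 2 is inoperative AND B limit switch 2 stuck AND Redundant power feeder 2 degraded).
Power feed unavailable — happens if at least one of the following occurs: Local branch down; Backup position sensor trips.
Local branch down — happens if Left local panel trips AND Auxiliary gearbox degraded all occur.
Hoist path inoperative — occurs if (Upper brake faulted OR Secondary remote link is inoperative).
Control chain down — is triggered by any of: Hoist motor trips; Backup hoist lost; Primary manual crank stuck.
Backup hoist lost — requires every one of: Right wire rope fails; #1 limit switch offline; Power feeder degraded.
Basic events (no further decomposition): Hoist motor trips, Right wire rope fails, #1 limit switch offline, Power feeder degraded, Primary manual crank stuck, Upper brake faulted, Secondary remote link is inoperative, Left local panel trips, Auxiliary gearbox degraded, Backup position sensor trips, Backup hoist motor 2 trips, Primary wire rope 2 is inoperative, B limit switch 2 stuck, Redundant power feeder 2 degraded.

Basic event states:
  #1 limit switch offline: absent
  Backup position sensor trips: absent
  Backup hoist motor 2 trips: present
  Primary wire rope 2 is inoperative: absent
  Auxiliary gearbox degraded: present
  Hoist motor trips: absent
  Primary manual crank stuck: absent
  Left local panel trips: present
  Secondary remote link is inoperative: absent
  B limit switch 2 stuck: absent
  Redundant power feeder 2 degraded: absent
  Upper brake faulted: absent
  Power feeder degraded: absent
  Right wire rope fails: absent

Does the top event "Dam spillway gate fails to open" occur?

Yes

Backup hoist lost [AND]: Right wire rope fails=not, #1 limit switch offline=not, Power feeder degraded=not → not all inputs occur → does not occur.
Control chain down [OR]: Hoist motor trips=not, Backup hoist lost=not, Primary manual crank stuck=not → no input occurs → does not occur.
Hoist path inoperative [OR]: Upper brake faulted=not, Secondary remote link is inoperative=not → no input occurs → does not occur.
Local branch down [AND]: Left local panel trips=occurs, Auxiliary gearbox degraded=occurs → all inputs occur → occurs.
Power feed unavailable [OR]: Local branch down=occurs, Backup position sensor trips=not → at least one input occurs → occurs.
Remote branch inoperative [AND]: Backup hoist motor 2 trips=occurs, Primary wire rope 2 is inoperative=not, B limit switch 2 stuck=not, Redundant power feeder 2 degraded=not → not all inputs occur → does not occur.
Dam spillway gate fails to open [OR]: Control chain down=not, Hoist path inoperative=not, Power feed unavailable=occurs, Remote branch inoperative=not → at least one input occurs → occurs.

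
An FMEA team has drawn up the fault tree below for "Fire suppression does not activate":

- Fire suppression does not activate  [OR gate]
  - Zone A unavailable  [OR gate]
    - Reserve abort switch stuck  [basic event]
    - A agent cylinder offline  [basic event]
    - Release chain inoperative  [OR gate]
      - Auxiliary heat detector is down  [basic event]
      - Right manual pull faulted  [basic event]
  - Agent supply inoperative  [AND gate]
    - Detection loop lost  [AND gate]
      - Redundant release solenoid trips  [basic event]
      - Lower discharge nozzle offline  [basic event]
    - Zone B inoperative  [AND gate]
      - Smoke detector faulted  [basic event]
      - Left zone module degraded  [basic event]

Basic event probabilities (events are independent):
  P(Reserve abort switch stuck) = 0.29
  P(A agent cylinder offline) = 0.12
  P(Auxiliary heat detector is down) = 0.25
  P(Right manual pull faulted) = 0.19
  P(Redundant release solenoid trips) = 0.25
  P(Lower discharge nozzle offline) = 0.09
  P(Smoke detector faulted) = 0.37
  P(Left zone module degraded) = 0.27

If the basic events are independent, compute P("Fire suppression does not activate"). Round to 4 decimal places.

0.6213

P(Release chain inoperative) [OR] = 1 − (1−0.25) × (1−0.19) = 0.392500
P(Zone A unavailable) [OR] = 1 − (1−0.29) × (1−0.12) × (1−0.392500) = 0.620434
P(Detection loop lost) [AND] = 0.25 × 0.09 = 0.022500
P(Zone B inoperative) [AND] = 0.37 × 0.27 = 0.099900
P(Agent supply inoperative) [AND] = 0.022500 × 0.099900 = 0.002248
P(Fire suppression does not activate) [OR] = 1 − (1−0.620434) × (1−0.002248) = 0.621287
Rounded to 4 decimal places: P(Fire suppression does not activate) ≈ 0.6213.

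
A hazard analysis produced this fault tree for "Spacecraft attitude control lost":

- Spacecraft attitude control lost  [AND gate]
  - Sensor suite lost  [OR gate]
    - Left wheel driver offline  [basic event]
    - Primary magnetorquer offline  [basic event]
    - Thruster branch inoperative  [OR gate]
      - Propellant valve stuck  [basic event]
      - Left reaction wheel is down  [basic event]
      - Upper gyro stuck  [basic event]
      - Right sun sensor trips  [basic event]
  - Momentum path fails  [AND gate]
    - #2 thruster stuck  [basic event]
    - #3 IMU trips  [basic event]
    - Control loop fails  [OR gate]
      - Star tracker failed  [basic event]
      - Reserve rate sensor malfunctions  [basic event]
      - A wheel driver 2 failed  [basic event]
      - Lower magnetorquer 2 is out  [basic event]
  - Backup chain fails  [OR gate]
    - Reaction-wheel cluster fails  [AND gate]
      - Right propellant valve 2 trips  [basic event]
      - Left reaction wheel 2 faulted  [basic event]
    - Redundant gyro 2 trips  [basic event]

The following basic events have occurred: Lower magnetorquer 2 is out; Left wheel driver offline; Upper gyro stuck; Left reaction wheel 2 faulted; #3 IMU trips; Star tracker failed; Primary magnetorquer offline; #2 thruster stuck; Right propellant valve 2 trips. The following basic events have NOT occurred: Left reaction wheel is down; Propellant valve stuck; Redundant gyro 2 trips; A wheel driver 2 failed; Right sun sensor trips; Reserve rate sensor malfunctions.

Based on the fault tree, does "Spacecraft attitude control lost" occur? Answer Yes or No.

Thruster branch inoperative [OR]: Propellant valve stuck=not, Left reaction wheel is down=not, Upper gyro stuck=occurs, Right sun sensor trips=not → at least one input occurs → occurs.
Sensor suite lost [OR]: Left wheel driver offline=occurs, Primary magnetorquer offline=occurs, Thruster branch inoperative=occurs → at least one input occurs → occurs.
Control loop fails [OR]: Star tracker failed=occurs, Reserve rate sensor malfunctions=not, A wheel driver 2 failed=not, Lower magnetorquer 2 is out=occurs → at least one input occurs → occurs.
Momentum path fails [AND]: #2 thruster stuck=occurs, #3 IMU trips=occurs, Control loop fails=occurs → all inputs occur → occurs.
Reaction-wheel cluster fails [AND]: Right propellant valve 2 trips=occurs, Left reaction wheel 2 faulted=occurs → all inputs occur → occurs.
Backup chain fails [OR]: Reaction-wheel cluster fails=occurs, Redundant gyro 2 trips=not → at least one input occurs → occurs.
Spacecraft attitude control lost [AND]: Sensor suite lost=occurs, Momentum path fails=occurs, Backup chain fails=occurs → all inputs occur → occurs.

Yes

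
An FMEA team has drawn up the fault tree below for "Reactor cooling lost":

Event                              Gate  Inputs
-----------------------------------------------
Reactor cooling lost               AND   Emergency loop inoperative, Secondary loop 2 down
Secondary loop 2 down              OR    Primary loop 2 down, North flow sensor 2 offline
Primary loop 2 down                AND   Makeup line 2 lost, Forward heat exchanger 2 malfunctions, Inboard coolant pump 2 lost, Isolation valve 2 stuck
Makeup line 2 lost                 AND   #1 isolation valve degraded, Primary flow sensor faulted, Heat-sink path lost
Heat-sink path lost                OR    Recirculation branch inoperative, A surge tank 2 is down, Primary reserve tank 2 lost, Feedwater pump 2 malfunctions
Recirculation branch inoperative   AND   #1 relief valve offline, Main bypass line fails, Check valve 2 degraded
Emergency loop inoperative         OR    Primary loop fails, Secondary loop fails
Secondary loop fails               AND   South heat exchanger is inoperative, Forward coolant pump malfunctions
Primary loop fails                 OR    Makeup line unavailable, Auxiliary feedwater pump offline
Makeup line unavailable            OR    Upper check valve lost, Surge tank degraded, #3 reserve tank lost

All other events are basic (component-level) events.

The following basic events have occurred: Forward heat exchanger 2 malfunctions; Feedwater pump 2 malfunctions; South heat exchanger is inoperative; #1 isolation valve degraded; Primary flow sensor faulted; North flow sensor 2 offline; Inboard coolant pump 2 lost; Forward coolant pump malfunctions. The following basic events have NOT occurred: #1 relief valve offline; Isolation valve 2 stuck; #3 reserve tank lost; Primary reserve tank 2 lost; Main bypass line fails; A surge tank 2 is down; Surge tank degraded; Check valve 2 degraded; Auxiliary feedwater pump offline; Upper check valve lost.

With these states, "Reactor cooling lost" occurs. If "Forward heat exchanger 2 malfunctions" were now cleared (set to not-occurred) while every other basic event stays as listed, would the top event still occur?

Counterfactual: set "Forward heat exchanger 2 malfunctions" to not occurred.
Makeup line unavailable [OR]: Upper check valve lost=not, Surge tank degraded=not, #3 reserve tank lost=not → no input occurs → does not occur.
Primary loop fails [OR]: Makeup line unavailable=not, Auxiliary feedwater pump offline=not → no input occurs → does not occur.
Secondary loop fails [AND]: South heat exchanger is inoperative=occurs, Forward coolant pump malfunctions=occurs → all inputs occur → occurs.
Emergency loop inoperative [OR]: Primary loop fails=not, Secondary loop fails=occurs → at least one input occurs → occurs.
Recirculation branch inoperative [AND]: #1 relief valve offline=not, Main bypass line fails=not, Check valve 2 degraded=not → not all inputs occur → does not occur.
Heat-sink path lost [OR]: Recirculation branch inoperative=not, A surge tank 2 is down=not, Primary reserve tank 2 lost=not, Feedwater pump 2 malfunctions=occurs → at least one input occurs → occurs.
Makeup line 2 lost [AND]: #1 isolation valve degraded=occurs, Primary flow sensor faulted=occurs, Heat-sink path lost=occurs → all inputs occur → occurs.
Primary loop 2 down [AND]: Makeup line 2 lost=occurs, Forward heat exchanger 2 malfunctions=not, Inboard coolant pump 2 lost=occurs, Isolation valve 2 stuck=not → not all inputs occur → does not occur.
Secondary loop 2 down [OR]: Primary loop 2 down=not, North flow sensor 2 offline=occurs → at least one input occurs → occurs.
Reactor cooling lost [AND]: Emergency loop inoperative=occurs, Secondary loop 2 down=occurs → all inputs occur → occurs.

Yes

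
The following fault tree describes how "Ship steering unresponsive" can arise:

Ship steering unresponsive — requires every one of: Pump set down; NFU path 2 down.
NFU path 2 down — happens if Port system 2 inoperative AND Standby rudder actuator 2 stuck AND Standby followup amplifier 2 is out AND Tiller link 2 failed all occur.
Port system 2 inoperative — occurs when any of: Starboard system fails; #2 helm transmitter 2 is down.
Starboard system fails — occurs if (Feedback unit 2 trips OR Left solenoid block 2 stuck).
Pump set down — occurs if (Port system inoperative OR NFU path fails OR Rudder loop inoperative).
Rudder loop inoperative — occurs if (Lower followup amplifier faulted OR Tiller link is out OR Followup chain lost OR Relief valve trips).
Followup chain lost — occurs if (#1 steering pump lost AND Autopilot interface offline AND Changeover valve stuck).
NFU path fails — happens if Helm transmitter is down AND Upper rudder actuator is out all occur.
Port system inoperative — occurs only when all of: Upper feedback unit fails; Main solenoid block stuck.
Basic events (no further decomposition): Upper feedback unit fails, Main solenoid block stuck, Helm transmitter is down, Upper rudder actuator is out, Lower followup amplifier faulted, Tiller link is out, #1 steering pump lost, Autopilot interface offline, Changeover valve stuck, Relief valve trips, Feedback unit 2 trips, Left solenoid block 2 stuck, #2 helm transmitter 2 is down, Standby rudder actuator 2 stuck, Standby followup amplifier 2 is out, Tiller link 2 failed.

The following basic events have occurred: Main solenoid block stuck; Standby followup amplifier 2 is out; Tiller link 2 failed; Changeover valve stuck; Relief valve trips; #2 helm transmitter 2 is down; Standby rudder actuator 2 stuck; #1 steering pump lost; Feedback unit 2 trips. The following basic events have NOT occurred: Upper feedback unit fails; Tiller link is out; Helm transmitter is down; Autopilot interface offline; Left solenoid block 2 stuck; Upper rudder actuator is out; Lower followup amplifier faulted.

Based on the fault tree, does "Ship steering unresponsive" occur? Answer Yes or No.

Yes

Port system inoperative [AND]: Upper feedback unit fails=not, Main solenoid block stuck=occurs → not all inputs occur → does not occur.
NFU path fails [AND]: Helm transmitter is down=not, Upper rudder actuator is out=not → not all inputs occur → does not occur.
Followup chain lost [AND]: #1 steering pump lost=occurs, Autopilot interface offline=not, Changeover valve stuck=occurs → not all inputs occur → does not occur.
Rudder loop inoperative [OR]: Lower followup amplifier faulted=not, Tiller link is out=not, Followup chain lost=not, Relief valve trips=occurs → at least one input occurs → occurs.
Pump set down [OR]: Port system inoperative=not, NFU path fails=not, Rudder loop inoperative=occurs → at least one input occurs → occurs.
Starboard system fails [OR]: Feedback unit 2 trips=occurs, Left solenoid block 2 stuck=not → at least one input occurs → occurs.
Port system 2 inoperative [OR]: Starboard system fails=occurs, #2 helm transmitter 2 is down=occurs → at least one input occurs → occurs.
NFU path 2 down [AND]: Port system 2 inoperative=occurs, Standby rudder actuator 2 stuck=occurs, Standby followup amplifier 2 is out=occurs, Tiller link 2 failed=occurs → all inputs occur → occurs.
Ship steering unresponsive [AND]: Pump set down=occurs, NFU path 2 down=occurs → all inputs occur → occurs.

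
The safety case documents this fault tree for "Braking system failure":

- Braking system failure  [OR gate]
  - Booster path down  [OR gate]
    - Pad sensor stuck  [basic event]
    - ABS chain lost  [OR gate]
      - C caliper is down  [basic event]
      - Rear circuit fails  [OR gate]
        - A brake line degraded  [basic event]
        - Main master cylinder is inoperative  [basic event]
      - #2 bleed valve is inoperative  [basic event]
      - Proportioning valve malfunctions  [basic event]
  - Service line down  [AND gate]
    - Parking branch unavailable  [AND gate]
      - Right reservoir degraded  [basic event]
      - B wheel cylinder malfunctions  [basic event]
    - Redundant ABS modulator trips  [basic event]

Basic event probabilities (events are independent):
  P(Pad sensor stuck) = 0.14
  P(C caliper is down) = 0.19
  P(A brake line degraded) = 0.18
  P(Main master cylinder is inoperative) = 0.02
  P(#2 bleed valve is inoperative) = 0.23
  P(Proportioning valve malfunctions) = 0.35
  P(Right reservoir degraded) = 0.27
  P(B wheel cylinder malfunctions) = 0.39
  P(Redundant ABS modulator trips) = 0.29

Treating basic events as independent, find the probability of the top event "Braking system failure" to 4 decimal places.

P(Rear circuit fails) [OR] = 1 − (1−0.18) × (1−0.02) = 0.196400
P(ABS chain lost) [OR] = 1 − (1−0.19) × (1−0.196400) × (1−0.23) × (1−0.35) = 0.674217
P(Booster path down) [OR] = 1 − (1−0.14) × (1−0.674217) = 0.719827
P(Parking branch unavailable) [AND] = 0.27 × 0.39 = 0.105300
P(Service line down) [AND] = 0.105300 × 0.29 = 0.030537
P(Braking system failure) [OR] = 1 − (1−0.719827) × (1−0.030537) = 0.728383
Rounded to 4 decimal places: P(Braking system failure) ≈ 0.7284.

0.7284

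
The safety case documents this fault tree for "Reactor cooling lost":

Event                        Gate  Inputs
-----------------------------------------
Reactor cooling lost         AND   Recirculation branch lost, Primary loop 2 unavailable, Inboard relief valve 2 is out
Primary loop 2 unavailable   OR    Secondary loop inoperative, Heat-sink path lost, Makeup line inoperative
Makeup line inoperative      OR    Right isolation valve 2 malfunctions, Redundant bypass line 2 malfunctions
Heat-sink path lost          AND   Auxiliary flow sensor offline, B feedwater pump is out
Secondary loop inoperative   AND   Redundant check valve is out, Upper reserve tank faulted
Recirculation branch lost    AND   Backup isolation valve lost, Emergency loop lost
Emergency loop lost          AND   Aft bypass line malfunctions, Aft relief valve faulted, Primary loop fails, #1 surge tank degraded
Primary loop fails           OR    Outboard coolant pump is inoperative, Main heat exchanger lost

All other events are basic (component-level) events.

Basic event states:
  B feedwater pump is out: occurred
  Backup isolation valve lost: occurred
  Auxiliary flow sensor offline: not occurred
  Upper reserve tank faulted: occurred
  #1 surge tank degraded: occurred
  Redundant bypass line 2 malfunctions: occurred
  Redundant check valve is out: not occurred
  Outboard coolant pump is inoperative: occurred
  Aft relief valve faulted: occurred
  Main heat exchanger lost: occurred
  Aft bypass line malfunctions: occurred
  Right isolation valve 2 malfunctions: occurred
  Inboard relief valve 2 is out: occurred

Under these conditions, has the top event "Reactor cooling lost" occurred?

Yes

Primary loop fails [OR]: Outboard coolant pump is inoperative=occurs, Main heat exchanger lost=occurs → at least one input occurs → occurs.
Emergency loop lost [AND]: Aft bypass line malfunctions=occurs, Aft relief valve faulted=occurs, Primary loop fails=occurs, #1 surge tank degraded=occurs → all inputs occur → occurs.
Recirculation branch lost [AND]: Backup isolation valve lost=occurs, Emergency loop lost=occurs → all inputs occur → occurs.
Secondary loop inoperative [AND]: Redundant check valve is out=not, Upper reserve tank faulted=occurs → not all inputs occur → does not occur.
Heat-sink path lost [AND]: Auxiliary flow sensor offline=not, B feedwater pump is out=occurs → not all inputs occur → does not occur.
Makeup line inoperative [OR]: Right isolation valve 2 malfunctions=occurs, Redundant bypass line 2 malfunctions=occurs → at least one input occurs → occurs.
Primary loop 2 unavailable [OR]: Secondary loop inoperative=not, Heat-sink path lost=not, Makeup line inoperative=occurs → at least one input occurs → occurs.
Reactor cooling lost [AND]: Recirculation branch lost=occurs, Primary loop 2 unavailable=occurs, Inboard relief valve 2 is out=occurs → all inputs occur → occurs.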